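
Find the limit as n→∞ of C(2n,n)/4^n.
0

Reasoning: C(2n,n) ~ 4^n/√(πn), so C(2n,n)/4^n ~ 1/√(πn) → 0.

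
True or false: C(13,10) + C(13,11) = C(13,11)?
False

Reasoning: Pascal's identity gives C(14,11) = 364, whereas C(13,11) = 78.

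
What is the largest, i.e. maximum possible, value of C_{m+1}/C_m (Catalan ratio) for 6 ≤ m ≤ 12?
25/7

Working:
C_{m+1}/C_m = 2(2m+1)/(m+2), which increases with m. Maximum at m = 12: 2·25/14 = 25/7.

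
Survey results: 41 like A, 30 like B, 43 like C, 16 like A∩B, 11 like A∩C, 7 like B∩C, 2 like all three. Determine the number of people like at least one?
82

Explanation: |A∪B∪C| = 41+30+43-16-11-7+2 = 82.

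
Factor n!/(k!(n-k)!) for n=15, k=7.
C(15,7) = 6,435

Working:
This is the binomial coefficient C(15,7) = 6,435.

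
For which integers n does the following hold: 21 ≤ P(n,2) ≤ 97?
6, 7, 8, 9, 10
P(5,2)=20; P(6,2)=30; P(7,2)=42; P(8,2)=56; P(9,2)=72; P(10,2)=90; P(11,2)=110. So valid n = 6, 7, 8, 9, 10.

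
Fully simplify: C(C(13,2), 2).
3,003

Working:
C(13,2) = 78, then C(78, 2) = 3,003.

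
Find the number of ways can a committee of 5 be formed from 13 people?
1,287

Explanation: C(13,5) = 13! / (5! × (13-5)!)
         = 13! / (5! × 8!)
         = 1,287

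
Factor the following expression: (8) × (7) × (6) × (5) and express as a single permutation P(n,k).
P(8,4) = 8!/(4)!

Working:
Product of 4 consecutive descending integers starting at 8: P(8,4) = 8!/4! = 1,680.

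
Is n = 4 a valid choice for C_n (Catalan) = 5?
No

C_4 = C(8,4)/(4+1) = 70/5 = 14, which does not equal 5.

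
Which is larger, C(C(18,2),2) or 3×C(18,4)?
C(C(18,2),2)=11,628, 3×C(18,4)=9,180.
Final answer: C(C(18,2),2)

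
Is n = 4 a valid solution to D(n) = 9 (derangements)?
Yes
D(4) = (4-1)·[D(3) + D(2)] = 3·[2 + 1] = 9, which equals 9.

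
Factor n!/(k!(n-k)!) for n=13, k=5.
C(13,5) = 1,287

Solution: This is the binomial coefficient C(13,5) = 1,287.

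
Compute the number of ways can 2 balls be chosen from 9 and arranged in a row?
72

Working:
P(9,2) = 9!/(9-2)! = 72.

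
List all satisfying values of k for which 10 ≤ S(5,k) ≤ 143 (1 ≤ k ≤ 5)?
S(5,1)=1; S(5,2)=15; S(5,3)=25; S(5,4)=10; S(5,5)=1. So valid k = 2, 3, 4.

Answer: 2, 3, 4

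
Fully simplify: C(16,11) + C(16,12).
6,188

By Pascal's identity: C(17,12) = 6,188.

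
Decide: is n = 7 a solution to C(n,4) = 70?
No
C(7,4) = 7·6·5·4/4! = 840/24 = 35, which does not equal 70.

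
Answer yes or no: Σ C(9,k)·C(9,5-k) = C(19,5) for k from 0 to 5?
No

Explanation: Vandermonde's identity gives C(18,5) = 8,568; RHS C(19,5) = 11,628.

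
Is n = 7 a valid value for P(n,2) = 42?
Yes

Explanation: P(7,2) = 7·6 = 42, which equals 42.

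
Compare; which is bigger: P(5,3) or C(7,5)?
P(5,3)

Explanation: P(5,3)=60, C(7,5)=21.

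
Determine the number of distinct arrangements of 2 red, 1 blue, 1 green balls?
12

Explanation: Multinomial: 4!/(2! × 1! × 1!) = 12.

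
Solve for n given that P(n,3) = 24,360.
P(n,3) = n(n−1)(n−2) is increasing in n; n(n−1)(n−2) ≈ (n−1)^3 = 24,360 gives n ≈ 30.0. Check: P(28,3) = 19,656, P(29,3) = 21,924, P(30,3) = 24,360 ✓. So n = 30.
Final answer: 30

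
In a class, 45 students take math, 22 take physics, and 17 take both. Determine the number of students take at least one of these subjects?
50

|A∪B| = |A|+|B|-|A∩B| = 45+22-17 = 50.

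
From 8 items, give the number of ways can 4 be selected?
70

Reasoning: C(8,4) = 8! / (4! × (8-4)!)
         = 8! / (4! × 4!)
         = 70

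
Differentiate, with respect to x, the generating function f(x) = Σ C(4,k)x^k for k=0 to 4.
Term-by-term differentiation gives Σ k·C(4,k)x^{k-1} for k=1 to 4.

Answer: Σ k·C(4,k)x^(k-1) for k=1 to 4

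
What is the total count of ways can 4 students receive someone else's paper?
Using D(n) = (n-1)[D(n-1) + D(n-2)]:
D(4) = (4-1) × [D(3) + D(2)]
      = 3 × [2 + 1]
      = 3 × 3
      = 9

Answer: 9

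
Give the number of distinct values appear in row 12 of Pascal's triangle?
7

Explanation: Row 12 has entries C(12,0)..C(12,12); by symmetry C(12,k)=C(12,12-k), giving 7 distinct values.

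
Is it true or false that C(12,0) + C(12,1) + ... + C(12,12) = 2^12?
True

Working:
Binomial theorem with x = y = 1: Σ C(12,i) = (1+1)^12 = 2^12 = 4,096. The statement holds.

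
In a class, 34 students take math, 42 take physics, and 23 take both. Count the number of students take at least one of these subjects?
|A∪B| = |A|+|B|-|A∩B| = 34+42-23 = 53.
Final answer: 53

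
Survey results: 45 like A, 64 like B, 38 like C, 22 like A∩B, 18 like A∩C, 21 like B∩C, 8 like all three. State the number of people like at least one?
94

Solution: |A∪B∪C| = 45+64+38-22-18-21+8 = 94.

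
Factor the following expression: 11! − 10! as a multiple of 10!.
10 × 10! = 36,288,000

Working:
11! − 10! = 11·10! − 10! = (11 − 1)·10! = 10 × 10! = 36,288,000.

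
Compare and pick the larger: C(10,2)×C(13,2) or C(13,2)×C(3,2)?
C(10,2)×C(13,2)

C(10,2)×C(13,2)=3,510, C(13,2)×C(3,2)=234.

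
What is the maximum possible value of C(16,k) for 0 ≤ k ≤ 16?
12,870

Working:
Maximum at k = 8: C(16,8) = 12,870.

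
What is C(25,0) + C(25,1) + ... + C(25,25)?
33,554,432

Explanation: Sum of binomial coefficients = 2^25 = 33,554,432.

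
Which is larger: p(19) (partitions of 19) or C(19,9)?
Pentagonal recurrence p(n) = p(n−1) + p(n−2) − p(n−5) − p(n−7) + …: p(19) = p(18) + p(17) − p(14) − p(12) + p(7) + p(4) = 385 + 297 − 135 − 77 + 15 + 5 = 490; C(19,9) = 92,378.

Answer: C(19,9)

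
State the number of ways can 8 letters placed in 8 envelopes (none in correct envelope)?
14,833

Using D(n) = (n-1)[D(n-1) + D(n-2)]:
D(8) = (8-1) × [D(7) + D(6)]
      = 7 × [1854 + 265]
      = 7 × 2119
      = 14,833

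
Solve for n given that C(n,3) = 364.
14

C(n,3) = n(n−1)(n−2)/3! is increasing in n, and n(n−1)(n−2) = 3!·364 = 2,184 ≈ (n−1)^3 gives n ≈ 14.0. Check: C(12,3) = 220, C(13,3) = 286, C(14,3) = 364 ✓. So n = 14.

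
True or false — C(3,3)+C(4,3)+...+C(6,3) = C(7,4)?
True

Reasoning: Hockey stick identity gives Σ = C(7,4) = 35; RHS C(7,4) = 35.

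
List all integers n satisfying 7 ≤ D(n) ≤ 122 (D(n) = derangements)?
4, 5
Using D(n) = (n−1)[D(n−1) + D(n−2)] with D(1)=0, D(2)=1: D(3)=2; D(4)=9; D(5)=44; D(6)=265. So valid n = 4, 5.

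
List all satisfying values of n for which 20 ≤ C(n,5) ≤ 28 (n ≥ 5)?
7

C(6,5)=6; C(7,5)=21; C(8,5)=56. So valid n = 7.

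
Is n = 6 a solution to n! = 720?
6! = 6·5! = 6·120 = 720, which equals 720.

Answer: Yes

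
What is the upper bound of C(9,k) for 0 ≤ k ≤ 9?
126

Explanation: Maximum at k = 4 or k = 5: C(9,4) = 126.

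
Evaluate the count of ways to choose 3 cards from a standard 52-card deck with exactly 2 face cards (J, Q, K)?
2,640
12 face cards and 40 non-face cards: C(12,2) × C(40,1) = 66 × 40 = 2,640.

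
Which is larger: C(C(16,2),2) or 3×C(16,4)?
C(C(16,2),2)
C(C(16,2),2)=7,140, 3×C(16,4)=5,460.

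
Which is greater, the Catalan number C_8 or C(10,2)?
C_8 = C(16,8)/(8+1) = 12,870/9 = 1,430; C(10,2) = 45.

Answer: C_8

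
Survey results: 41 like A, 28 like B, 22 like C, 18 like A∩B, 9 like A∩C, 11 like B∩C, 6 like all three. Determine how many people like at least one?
59

Explanation: |A∪B∪C| = 41+28+22-18-9-11+6 = 59.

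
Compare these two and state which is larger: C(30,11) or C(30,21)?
C(30,11)

Reasoning: C(30,11)=54,627,300, C(30,21)=14,307,150.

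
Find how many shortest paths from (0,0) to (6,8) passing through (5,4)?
To (5,4): C(9,5)=126. From there: C(5,1)=5. Total: 630.

Answer: 630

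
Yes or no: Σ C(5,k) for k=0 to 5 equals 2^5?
Yes
Binomial theorem: Σ C(5,k) = (1+1)^5 = 2^5 = 32; RHS 2^5 = 32.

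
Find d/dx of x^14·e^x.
(14x^13 + x^14)e^x

Explanation: Product rule: d/dx[x^14]·e^x + x^14·d/dx[e^x] = 14x^{13}e^x + x^14e^x.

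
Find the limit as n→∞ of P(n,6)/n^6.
1
P(n,6) = n(n-1)···(n-5) ≈ n^6 for large n. Limit = 1.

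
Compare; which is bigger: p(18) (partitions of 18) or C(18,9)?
C(18,9)

Explanation: Pentagonal recurrence p(n) = p(n−1) + p(n−2) − p(n−5) − p(n−7) + …: p(18) = p(17) + p(16) − p(13) − p(11) + p(6) + p(3) = 297 + 231 − 101 − 56 + 11 + 3 = 385; C(18,9) = 48,620.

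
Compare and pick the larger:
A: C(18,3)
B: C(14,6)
B

Reasoning: A=C(18,3)=816, B=C(14,6)=3,003.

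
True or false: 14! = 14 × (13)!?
By definition n! = n × (n-1)!, so 14! = 14 × 13!.

Answer: True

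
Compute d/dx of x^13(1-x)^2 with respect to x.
13x^12(1-x)^2 - 2x^13(1-x)^1

Product rule: 13x^{12}(1-x)^{2} + x^13·(-2)(1-x)^{1}.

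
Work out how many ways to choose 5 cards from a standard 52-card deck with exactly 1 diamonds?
1,069,263
13 diamonds and 39 non-diamonds: C(13,1) × C(39,4) = 13 × 82251 = 1,069,263.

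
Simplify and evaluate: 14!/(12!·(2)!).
91

Working:
This is C(14,12) = 91.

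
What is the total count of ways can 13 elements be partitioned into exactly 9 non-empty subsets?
This equals S(13,9), the Stirling number of the 2nd kind.
Using the Stirling recurrence: S(n,k) = k·S(n-1,k) + S(n-1,k-1)
S(13,9) = 9·S(12,9) + S(12,8)
         = 9·22275 + 159027
         = 200475 + 159027
         = 359,502

Answer: 359,502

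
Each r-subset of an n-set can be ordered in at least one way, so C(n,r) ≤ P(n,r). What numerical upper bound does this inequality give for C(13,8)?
P(13,8) = 13·12·11·10·9·8·7·6 = 51,891,840, so C(13,8) ≤ 51,891,840. (The bound is loose by a factor of 8! = 40,320: C(13,8) = 51,891,840/40,320 = 1,287.)
Final answer: 51,891,840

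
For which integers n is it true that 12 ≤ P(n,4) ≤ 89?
P(3,4)=0; P(4,4)=24; P(5,4)=120. So valid n = 4.

Answer: 4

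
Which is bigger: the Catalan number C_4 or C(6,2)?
C_4 = C(8,4)/(4+1) = 70/5 = 14; C(6,2) = 15.

Answer: C(6,2)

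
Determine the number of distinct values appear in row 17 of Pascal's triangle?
9
Row 17 has entries C(17,0)..C(17,17); by symmetry C(17,k)=C(17,17-k), giving 9 distinct values.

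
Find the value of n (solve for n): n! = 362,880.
9

Solution: n! is strictly increasing. 7! = 5,040, 8! = 40,320, 9! = 362,880 ✓. So n = 9.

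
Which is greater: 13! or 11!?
13!

Explanation: 13!=6,227,020,800, 11!=39,916,800. 13! > 11!.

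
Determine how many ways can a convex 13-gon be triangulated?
58,786
Using the Catalan number formula: C_n = C(2n, n) / (n+1)
C_11 = C(22, 11) / (11+1)
     = 705432 / 12
     = 58,786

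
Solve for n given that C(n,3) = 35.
7

Reasoning: C(n,3) = n(n−1)(n−2)/3! is increasing in n, and n(n−1)(n−2) = 3!·35 = 210 ≈ (n−1)^3 gives n ≈ 6.9. Check: C(5,3) = 10, C(6,3) = 20, C(7,3) = 35 ✓. So n = 7.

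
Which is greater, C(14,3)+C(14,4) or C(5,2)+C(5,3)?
First=1,365, Second=20.

Answer: C(14,3)+C(14,4)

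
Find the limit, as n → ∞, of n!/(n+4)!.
0

Reasoning: n!/(n+4)! = 1/[(n+1)(n+2)···(n+4)] → 0 as n → ∞.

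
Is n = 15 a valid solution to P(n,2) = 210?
Yes

Working:
P(15,2) = 15·14 = 210, which equals 210.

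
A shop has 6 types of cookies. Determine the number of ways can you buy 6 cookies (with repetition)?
462

Explanation: Stars and bars: C(6+6-1, 6) = C(11, 6) = 462.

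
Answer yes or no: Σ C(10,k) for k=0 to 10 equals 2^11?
No

Reasoning: Binomial theorem: Σ C(10,k) = (1+1)^10 = 2^10 = 1,024; RHS 2^11 = 2,048.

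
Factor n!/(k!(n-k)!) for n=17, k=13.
C(17,13) = 2,380

Reasoning: This is the binomial coefficient C(17,13) = 2,380.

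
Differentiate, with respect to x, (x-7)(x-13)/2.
(2x - 20)/2
d/dx[(x-7)(x-13)] = (x-13) + (x-7) = 2x - 20. Dividing by 2 gives (2x - 20)/2.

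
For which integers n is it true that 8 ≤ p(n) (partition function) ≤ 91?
Tabulating p(n) via p(n) = p(n−1) + p(n−2) − p(n−5) − p(n−7) + …: p(5)=7; p(6)=11; p(7)=15; p(8)=22; p(9)=30; p(10)=42; p(11)=56; p(12)=77; p(13)=101. So valid n = 6, 7, 8, 9, 10, 11, 12.
Final answer: 6, 7, 8, 9, 10, 11, 12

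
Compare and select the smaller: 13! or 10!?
10!

Solution: 13!=6,227,020,800, 10!=3,628,800. 13! > 10!.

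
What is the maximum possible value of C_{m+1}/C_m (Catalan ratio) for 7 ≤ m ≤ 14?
29/8

C_{m+1}/C_m = 2(2m+1)/(m+2), which increases with m. Maximum at m = 14: 2·29/16 = 29/8.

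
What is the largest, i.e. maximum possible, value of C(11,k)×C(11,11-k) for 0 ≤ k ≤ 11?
213,444

Solution: C(11,k)·C(11,11-k) = C(11,k)², maximised at the centre k = 5: C(11,5)² = 213,444.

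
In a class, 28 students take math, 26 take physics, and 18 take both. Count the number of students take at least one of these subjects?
36

Reasoning: |A∪B| = |A|+|B|-|A∩B| = 28+26-18 = 36.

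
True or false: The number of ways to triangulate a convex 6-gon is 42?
Triangulations of a convex 6-gon are counted by the Catalan number C_4: C_4 = C(8,4)/(4+1) = 70/5 = 14.
Final answer: False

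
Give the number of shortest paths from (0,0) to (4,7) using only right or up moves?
Choose 4 rights from 11 moves: C(11,4) = 330.

Answer: 330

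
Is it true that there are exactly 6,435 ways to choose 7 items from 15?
True

Working:
C(15,7) = 6,435.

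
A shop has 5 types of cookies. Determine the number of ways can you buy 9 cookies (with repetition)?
Stars and bars: C(9+5-1, 9) = C(13, 9) = 715.

Answer: 715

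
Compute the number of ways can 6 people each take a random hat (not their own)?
Using D(n) = (n-1)[D(n-1) + D(n-2)]:
D(6) = (6-1) × [D(5) + D(4)]
      = 5 × [44 + 9]
      = 5 × 53
      = 265
Final answer: 265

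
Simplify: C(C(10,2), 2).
990

C(10,2) = 45, then C(45, 2) = 990.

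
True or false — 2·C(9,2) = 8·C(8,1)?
False
Absorption identity k·C(n,k) = n·C(n-1,k-1). LHS = 2·36 = 72; RHS = 8·8 = 64.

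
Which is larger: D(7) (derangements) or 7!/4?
D(7)

Reasoning: D(7) = (7-1)·[D(6) + D(5)] = 6·[265 + 44] = 1,854; 7!/4 = 5,040/4 = 1,260.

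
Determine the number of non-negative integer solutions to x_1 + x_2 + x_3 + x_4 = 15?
816

Explanation: C(15+4-1, 4-1) = 816.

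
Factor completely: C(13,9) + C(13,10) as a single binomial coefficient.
By Pascal's identity: C(13,9) + C(13,10) = C(14,10) = 1,001.

Answer: C(14,10)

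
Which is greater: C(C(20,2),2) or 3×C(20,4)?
C(C(20,2),2)
C(C(20,2),2)=17,955, 3×C(20,4)=14,535.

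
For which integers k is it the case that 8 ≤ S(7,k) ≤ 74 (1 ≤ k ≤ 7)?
2, 6

Solution: S(7,1)=1; S(7,2)=63; S(7,3)=301; S(7,4)=350; S(7,5)=140; S(7,6)=21; S(7,7)=1. So valid k = 2, 6.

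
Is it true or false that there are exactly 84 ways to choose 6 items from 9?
True

Explanation: C(9,6) = 84.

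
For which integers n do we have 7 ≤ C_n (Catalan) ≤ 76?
C_3=5; C_4=14; C_5=42; C_6=132. So valid n = 4, 5.
Final answer: 4, 5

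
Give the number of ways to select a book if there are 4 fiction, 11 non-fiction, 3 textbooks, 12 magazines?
30

Solution: By the addition principle: 4 + 11 + 3 + 12 = 30.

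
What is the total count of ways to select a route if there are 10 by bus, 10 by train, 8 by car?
28

Explanation: By the addition principle: 10 + 10 + 8 = 28.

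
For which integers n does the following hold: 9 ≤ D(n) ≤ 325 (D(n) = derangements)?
4, 5, 6

Using D(n) = (n−1)[D(n−1) + D(n−2)] with D(1)=0, D(2)=1: D(3)=2; D(4)=9; D(5)=44; D(6)=265; D(7)=1,854. So valid n = 4, 5, 6.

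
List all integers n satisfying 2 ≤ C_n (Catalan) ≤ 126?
2, 3, 4, 5

Working:
C_1=1; C_2=2; C_3=5; C_4=14; C_5=42; C_6=132. So valid n = 2, 3, 4, 5.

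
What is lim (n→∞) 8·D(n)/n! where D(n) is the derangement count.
8/e

Solution: D(n)/n! → 1/e, so 8·D(n)/n! → 8/e.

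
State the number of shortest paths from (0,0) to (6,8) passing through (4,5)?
1,260

Explanation: To (4,5): C(9,4)=126. From there: C(5,2)=10. Total: 1,260.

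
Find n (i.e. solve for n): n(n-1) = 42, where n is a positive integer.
7

Solution: n² − n − 42 = 0, so n = (1 ± √(1 + 4·42))/2 = (1 ± √169)/2 = (1 ± 13)/2, i.e. n = 7 or n = -6. Taking the positive root, n = 7 (check: 7×6 = 42).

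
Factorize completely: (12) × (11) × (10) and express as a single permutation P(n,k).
P(12,3) = 12!/(9)!

Working:
Product of 3 consecutive descending integers starting at 12: P(12,3) = 12!/9! = 1,320.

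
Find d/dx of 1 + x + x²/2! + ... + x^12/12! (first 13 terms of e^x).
1 + x + x²/2! + ... + x^11/11!

Explanation: Differentiating term by term gives the first 12 terms of e^x.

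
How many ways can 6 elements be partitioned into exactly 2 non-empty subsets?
31

Working:
This equals S(6,2), the Stirling number of the 2nd kind.
Using the Stirling recurrence: S(n,k) = k·S(n-1,k) + S(n-1,k-1)
S(6,2) = 2·S(5,2) + S(5,1)
         = 2·15 + 1
         = 30 + 1
         = 31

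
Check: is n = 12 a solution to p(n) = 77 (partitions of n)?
Yes

Pentagonal recurrence p(n) = p(n−1) + p(n−2) − p(n−5) − p(n−7) + …: p(12) = p(11) + p(10) − p(7) − p(5) + p(0) = 56 + 42 − 15 − 7 + 1 = 77, which equals 77.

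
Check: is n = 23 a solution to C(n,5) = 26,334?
No

Reasoning: C(23,5) = 23·22·21·20·19/5! = 4,037,880/120 = 33,649, which does not equal 26,334.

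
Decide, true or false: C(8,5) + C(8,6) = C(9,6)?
Pascal's identity: LHS = 56 + 28 = 84; RHS = C(9,6) = 84. Both sides agree, so the statement holds.
Final answer: True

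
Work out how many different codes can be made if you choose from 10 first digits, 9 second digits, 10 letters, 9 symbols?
8,100
By the multiplication principle: 10 × 9 × 10 × 9 = 8,100.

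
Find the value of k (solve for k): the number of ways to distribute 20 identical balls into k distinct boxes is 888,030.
8
Stars and bars: the count is C(20+k−1, k−1), increasing in k. k=6: C(25,5) = 53,130, k=7: C(26,6) = 230,230, k=8: C(27,7) = 888,030 ✓. So k = 8.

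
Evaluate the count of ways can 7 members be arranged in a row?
Arrangements of 7 distinct objects: 7! = 5,040.
Final answer: 5,040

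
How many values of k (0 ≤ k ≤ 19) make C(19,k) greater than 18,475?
Row 19 is unimodal and symmetric about k=19/2. C(19,5)=11,628 ≤ 18,475; C(19,6)=27,132 > 18,475; by symmetry C(19,k) > 18,475 for k = 6..13. That's 13 - 6 + 1 = 8 values.
Final answer: 8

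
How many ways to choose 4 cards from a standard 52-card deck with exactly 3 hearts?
13 hearts and 39 non-hearts: C(13,3) × C(39,1) = 286 × 39 = 11,154.
Final answer: 11,154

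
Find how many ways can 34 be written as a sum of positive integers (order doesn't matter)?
12,310

Pentagonal recurrence p(n) = p(n−1) + p(n−2) − p(n−5) − p(n−7) + …: p(34) = p(33) + p(32) − p(29) − p(27) + p(22) + p(19) − p(12) − p(8) = 10,143 + 8,349 − 4,565 − 3,010 + 1,002 + 490 − 77 − 22 = 12,310.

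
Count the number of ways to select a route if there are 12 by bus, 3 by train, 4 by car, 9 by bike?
By the addition principle: 12 + 3 + 4 + 9 = 28.

Answer: 28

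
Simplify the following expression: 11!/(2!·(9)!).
55

Reasoning: This is C(11,2) = 55.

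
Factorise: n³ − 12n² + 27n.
n(n − 3)(n − 9)

Working:
n³ − 12n² + 27n = n(n² − 12n + 27) = n(n − 3)(n − 9).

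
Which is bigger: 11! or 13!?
13!

Working:
11!=39,916,800, 13!=6,227,020,800. 13! > 11!.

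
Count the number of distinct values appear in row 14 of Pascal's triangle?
8

Explanation: Row 14 has entries C(14,0)..C(14,14); by symmetry C(14,k)=C(14,14-k), giving 8 distinct values.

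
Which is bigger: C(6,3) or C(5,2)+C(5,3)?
Equal

Explanation: By Pascal's identity: C(6,3) = C(5,2)+C(5,3) = 20. Equal.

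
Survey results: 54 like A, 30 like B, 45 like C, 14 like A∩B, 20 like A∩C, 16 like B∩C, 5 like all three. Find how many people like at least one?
84

Explanation: |A∪B∪C| = 54+30+45-14-20-16+5 = 84.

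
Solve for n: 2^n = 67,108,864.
67,108,864 = 1,024 × 1,024 × 64 = 2^10 × 2^10 × 2^6 = 2^26, so n = 26.

Answer: 26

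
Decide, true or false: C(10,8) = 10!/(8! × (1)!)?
The correct denominator is 8!×2!, giving C(10,8) = 45; the stated RHS is 10!/(8!×1!) = 90 ≠ 45, so the statement does not hold.

Answer: False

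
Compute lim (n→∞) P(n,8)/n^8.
1

Reasoning: P(n,8) = n(n-1)···(n-7) ≈ n^8 for large n. Limit = 1.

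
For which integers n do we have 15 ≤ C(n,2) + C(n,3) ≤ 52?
C(4,2)+C(4,3)=10; C(5,2)+C(5,3)=20; C(6,2)+C(6,3)=35; C(7,2)+C(7,3)=56. So valid n = 5, 6.

Answer: 5, 6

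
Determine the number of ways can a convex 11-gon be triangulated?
4,862

Working:
Using the Catalan number formula: C_n = C(2n, n) / (n+1)
C_9 = C(18, 9) / (9+1)
     = 48620 / 10
     = 4,862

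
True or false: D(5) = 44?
True

Explanation: Derangements of 5 elements: D(5) = (5-1)·[D(4) + D(3)] = 4·[9 + 2] = 44.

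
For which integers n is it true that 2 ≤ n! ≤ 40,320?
2, 3, 4, 5, 6, 7, 8

Explanation: n! is strictly increasing; 2! = 2 and 8! = 40,320, so valid n = 2, 3, 4, 5, 6, 7, 8.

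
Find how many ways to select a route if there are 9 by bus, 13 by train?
22
By the addition principle: 9 + 13 = 22.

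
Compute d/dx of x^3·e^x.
(3x^2 + x^3)e^x
Product rule: d/dx[x^3]·e^x + x^3·d/dx[e^x] = 3x^{2}e^x + x^3e^x.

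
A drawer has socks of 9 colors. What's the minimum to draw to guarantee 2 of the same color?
10

Explanation: Worst case: 1 of each = 9. One more: 10.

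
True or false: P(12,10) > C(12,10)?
True

Reasoning: P(12,10) = 239,500,800 and C(12,10) = 66; P(n,r) = r! × C(n,r) so P > C whenever r ≥ 2.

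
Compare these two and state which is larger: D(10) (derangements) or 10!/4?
D(10)
D(10) = (10-1)·[D(9) + D(8)] = 9·[133,496 + 14,833] = 1,334,961; 10!/4 = 3,628,800/4 = 907,200.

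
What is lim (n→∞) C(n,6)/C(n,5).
∞

Reasoning: C(n,6)/C(n,5) = (n-5)/6 → ∞ as n → ∞.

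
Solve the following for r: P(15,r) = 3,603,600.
6
P(15,r) = 15·14·…·(15−r+1), a product of r factors. Multiplying down from 15: 15 = 15; 15·14 = 210; 15·14·13 = 2,730; 15·14·13·12 = 32,760; 15·14·13·12·11 = 360,360; 15·14·13·12·11·10 = 3,603,600 ✓ (6 factors). So r = 6.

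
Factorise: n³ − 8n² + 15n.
n³ − 8n² + 15n = n(n² − 8n + 15) = n(n − 3)(n − 5).
Final answer: n(n − 3)(n − 5)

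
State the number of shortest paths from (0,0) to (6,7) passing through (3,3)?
700

Explanation: To (3,3): C(6,3)=20. From there: C(7,3)=35. Total: 700.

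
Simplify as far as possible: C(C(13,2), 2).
3,003

Explanation: C(13,2) = 78, then C(78, 2) = 3,003.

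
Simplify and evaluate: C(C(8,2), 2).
378

Solution: C(8,2) = 28, then C(28, 2) = 378.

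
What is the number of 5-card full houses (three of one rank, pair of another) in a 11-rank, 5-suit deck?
11,000

Solution: Triple rank: 11. Triple suits: C(5,3)=10. Pair rank: 10. Pair suits: C(5,2)=10. Total: 11,000.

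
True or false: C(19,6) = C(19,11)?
False

C(19,6) = 27,132 but C(19,11) = 75,582; symmetry gives C(19,6) = C(19,13), not C(19,11).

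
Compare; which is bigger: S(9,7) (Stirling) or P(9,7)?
S(9,7) = 7·S(8,7) + S(8,6) = 7·28 + 266 = 462; P(9,7) = 181,440.

Answer: P(9,7)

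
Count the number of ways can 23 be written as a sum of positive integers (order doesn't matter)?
1,255

Solution: Pentagonal recurrence p(n) = p(n−1) + p(n−2) − p(n−5) − p(n−7) + …: p(23) = p(22) + p(21) − p(18) − p(16) + p(11) + p(8) − p(1) = 1,002 + 792 − 385 − 231 + 56 + 22 − 1 = 1,255.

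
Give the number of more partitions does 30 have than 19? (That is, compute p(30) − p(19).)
5,114

Working:
Pentagonal recurrence p(n) = p(n−1) + p(n−2) − p(n−5) − p(n−7) + …: p(30) = p(29) + p(28) − p(25) − p(23) + p(18) + p(15) − p(8) − p(4) = 4,565 + 3,718 − 1,958 − 1,255 + 385 + 176 − 22 − 5 = 5,604.
p(19) = p(18) + p(17) − p(14) − p(12) + p(7) + p(4) = 385 + 297 − 135 − 77 + 15 + 5 = 490.
Difference = 5,604 − 490 = 5,114.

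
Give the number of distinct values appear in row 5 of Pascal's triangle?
3

Working:
Row 5 has entries C(5,0)..C(5,5); by symmetry C(5,k)=C(5,5-k), giving 3 distinct values.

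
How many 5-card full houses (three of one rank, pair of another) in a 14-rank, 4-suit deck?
4,368

Working:
Triple rank: 14. Triple suits: C(4,3)=4. Pair rank: 13. Pair suits: C(4,2)=6. Total: 4,368.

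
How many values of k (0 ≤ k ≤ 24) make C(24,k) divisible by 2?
Checking C(24,k) mod 2 for k = 0..24: divisible at k = 1, 2, 3, 4, 5, 6, 7, 9, 10, 11, 12, 13, 14, 15, 17, 18, 19, 20, 21, 22, 23. That's 21 values.

Answer: 21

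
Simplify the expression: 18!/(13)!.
1,028,160

Working:
This equals 18×17×...×14 = 1,028,160.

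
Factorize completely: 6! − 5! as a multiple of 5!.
5 × 5! = 600

6! − 5! = 6·5! − 5! = (6 − 1)·5! = 5 × 5! = 600.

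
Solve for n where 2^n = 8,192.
13

Working:
8,192 = 1,024 × 8 = 2^10 × 2^3 = 2^13, so n = 13.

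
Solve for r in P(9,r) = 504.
3

P(9,r) = 9·8·…·(9−r+1), a product of r factors. Multiplying down from 9: 9 = 9; 9·8 = 72; 9·8·7 = 504 ✓ (3 factors). So r = 3.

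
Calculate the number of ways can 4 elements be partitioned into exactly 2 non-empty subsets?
7

Explanation: This equals S(4,2), the Stirling number of the 2nd kind.
Using the Stirling recurrence: S(n,k) = k·S(n-1,k) + S(n-1,k-1)
S(4,2) = 2·S(3,2) + S(3,1)
         = 2·3 + 1
         = 6 + 1
         = 7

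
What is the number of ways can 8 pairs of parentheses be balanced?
1,430
Using the Catalan number formula: C_n = C(2n, n) / (n+1)
C_8 = C(16, 8) / (8+1)
     = 12870 / 9
     = 1,430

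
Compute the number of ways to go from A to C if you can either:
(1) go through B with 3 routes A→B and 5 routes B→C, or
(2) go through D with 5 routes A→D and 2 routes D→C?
25

Explanation: Route via B: 3×5=15. Route via D: 5×2=10. Total: 25.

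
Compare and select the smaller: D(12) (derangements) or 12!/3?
D(12) = (12-1)·[D(11) + D(10)] = 11·[14,684,570 + 1,334,961] = 176,214,841; 12!/3 = 479,001,600/3 = 159,667,200.

Answer: 12!/3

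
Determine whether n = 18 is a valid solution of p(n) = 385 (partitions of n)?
Yes

Pentagonal recurrence p(n) = p(n−1) + p(n−2) − p(n−5) − p(n−7) + …: p(18) = p(17) + p(16) − p(13) − p(11) + p(6) + p(3) = 297 + 231 − 101 − 56 + 11 + 3 = 385, which equals 385.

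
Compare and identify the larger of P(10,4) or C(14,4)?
P(10,4)

Solution: P(10,4)=5,040, C(14,4)=1,001.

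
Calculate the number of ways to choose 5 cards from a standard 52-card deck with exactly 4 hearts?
27,885

Solution: 13 hearts and 39 non-hearts: C(13,4) × C(39,1) = 715 × 39 = 27,885.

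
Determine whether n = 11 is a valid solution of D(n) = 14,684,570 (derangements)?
Yes

Reasoning: D(11) = (11-1)·[D(10) + D(9)] = 10·[1,334,961 + 133,496] = 14,684,570, which equals 14,684,570.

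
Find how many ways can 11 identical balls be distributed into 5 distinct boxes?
1,365

C(11+5-1, 5-1) = C(15, 4) = 1,365.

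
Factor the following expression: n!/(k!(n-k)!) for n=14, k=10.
C(14,10) = 1,001
This is the binomial coefficient C(14,10) = 1,001.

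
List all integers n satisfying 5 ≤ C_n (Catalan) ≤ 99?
3, 4, 5

C_2=2; C_3=5; C_4=14; C_5=42; C_6=132. So valid n = 3, 4, 5.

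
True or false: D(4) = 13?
Derangements of 4 elements: D(4) = (4-1)·[D(3) + D(2)] = 3·[2 + 1] = 9.

Answer: False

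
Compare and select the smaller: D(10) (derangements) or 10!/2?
D(10)

Solution: D(10) = (10-1)·[D(9) + D(8)] = 9·[133,496 + 14,833] = 1,334,961; 10!/2 = 3,628,800/2 = 1,814,400.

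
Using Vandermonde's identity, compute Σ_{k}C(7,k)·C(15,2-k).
231

Solution: = C(7+15,2) = C(22,2) = 231.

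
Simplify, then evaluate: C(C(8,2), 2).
378

C(8,2) = 28, then C(28, 2) = 378.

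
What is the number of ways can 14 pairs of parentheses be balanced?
2,674,440

Using the Catalan number formula: C_n = C(2n, n) / (n+1)
C_14 = C(28, 14) / (14+1)
     = 40116600 / 15
     = 2,674,440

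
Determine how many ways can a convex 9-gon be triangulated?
429

Working:
Using the Catalan number formula: C_n = C(2n, n) / (n+1)
C_7 = C(14, 7) / (7+1)
     = 3432 / 8
     = 429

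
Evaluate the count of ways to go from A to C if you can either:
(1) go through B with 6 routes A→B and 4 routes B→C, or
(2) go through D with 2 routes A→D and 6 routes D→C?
36

Route via B: 6×4=24. Route via D: 2×6=12. Total: 36.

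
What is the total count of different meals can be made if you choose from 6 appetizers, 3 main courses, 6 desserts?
108

Solution: By the multiplication principle: 6 × 3 × 6 = 108.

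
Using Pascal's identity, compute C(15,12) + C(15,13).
560
C(15,12) + C(15,13) = C(16,13) = 560.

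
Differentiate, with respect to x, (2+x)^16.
16(2+x)^15

Reasoning: Using the power rule: d/dx (2+x)^16 = 16(2+x)^{15}.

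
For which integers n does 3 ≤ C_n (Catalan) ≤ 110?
C_2=2; C_3=5; C_4=14; C_5=42; C_6=132. So valid n = 3, 4, 5.
Final answer: 3, 4, 5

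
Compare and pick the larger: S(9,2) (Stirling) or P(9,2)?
S(9,2) = 2·S(8,2) + S(8,1) = 2·127 + 1 = 255; P(9,2) = 72.

Answer: S(9,2)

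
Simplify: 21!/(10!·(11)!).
This is C(21,10) = 352,716.

Answer: 352,716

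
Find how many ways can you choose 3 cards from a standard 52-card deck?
C(52,3) = 22,100.
Final answer: 22,100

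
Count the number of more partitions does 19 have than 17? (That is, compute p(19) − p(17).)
193

Solution: Pentagonal recurrence p(n) = p(n−1) + p(n−2) − p(n−5) − p(n−7) + …: p(19) = p(18) + p(17) − p(14) − p(12) + p(7) + p(4) = 385 + 297 − 135 − 77 + 15 + 5 = 490.
p(17) = p(16) + p(15) − p(12) − p(10) + p(5) + p(2) = 231 + 176 − 77 − 42 + 7 + 2 = 297.
Difference = 490 − 297 = 193.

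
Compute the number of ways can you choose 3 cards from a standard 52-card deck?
22,100

Solution: C(52,3) = 22,100.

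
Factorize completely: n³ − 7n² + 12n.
n³ − 7n² + 12n = n(n² − 7n + 12) = n(n − 3)(n − 4).
Final answer: n(n − 3)(n − 4)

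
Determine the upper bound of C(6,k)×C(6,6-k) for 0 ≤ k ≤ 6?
400

C(6,k)·C(6,6-k) = C(6,k)², maximised at the centre k = 3: C(6,3)² = 400.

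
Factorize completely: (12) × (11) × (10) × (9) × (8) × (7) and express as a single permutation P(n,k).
P(12,6) = 12!/(6)!
Product of 6 consecutive descending integers starting at 12: P(12,6) = 12!/6! = 665,280.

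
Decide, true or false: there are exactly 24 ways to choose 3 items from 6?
False
C(6,3) = 20 ≠ 24.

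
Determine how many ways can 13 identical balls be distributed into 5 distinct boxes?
2,380

C(13+5-1, 5-1) = C(17, 4) = 2,380.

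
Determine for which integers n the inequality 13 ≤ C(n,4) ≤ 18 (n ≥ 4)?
6

C(5,4)=5; C(6,4)=15; C(7,4)=35. So valid n = 6.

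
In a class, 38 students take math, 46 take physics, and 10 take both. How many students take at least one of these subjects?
74

Explanation: |A∪B| = |A|+|B|-|A∩B| = 38+46-10 = 74.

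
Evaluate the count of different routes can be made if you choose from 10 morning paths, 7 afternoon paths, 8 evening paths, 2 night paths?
By the multiplication principle: 10 × 7 × 8 × 2 = 1,120.
Final answer: 1,120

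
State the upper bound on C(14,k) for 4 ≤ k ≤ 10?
3,432

Solution: C(14,k) is maximised at the centre of the row: C(14,7) = 3,432.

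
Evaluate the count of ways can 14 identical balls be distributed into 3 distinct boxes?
120

Solution: C(14+3-1, 3-1) = C(16, 2) = 120.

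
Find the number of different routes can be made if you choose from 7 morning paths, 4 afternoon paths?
By the multiplication principle: 7 × 4 = 28.

Answer: 28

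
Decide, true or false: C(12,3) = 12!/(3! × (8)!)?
False

Working:
The correct denominator is 3!×9!, giving C(12,3) = 220; the stated RHS is 12!/(3!×8!) = 1,980 ≠ 220, so the statement does not hold.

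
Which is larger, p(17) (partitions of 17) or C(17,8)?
Pentagonal recurrence p(n) = p(n−1) + p(n−2) − p(n−5) − p(n−7) + …: p(17) = p(16) + p(15) − p(12) − p(10) + p(5) + p(2) = 231 + 176 − 77 − 42 + 7 + 2 = 297; C(17,8) = 24,310.

Answer: C(17,8)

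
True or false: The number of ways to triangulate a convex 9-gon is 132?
Triangulations of a convex 9-gon are counted by the Catalan number C_7: C_7 = C(14,7)/(7+1) = 3,432/8 = 429.

Answer: False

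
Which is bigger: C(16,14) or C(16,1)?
C(16,14)=120, C(16,1)=16.

Answer: C(16,14)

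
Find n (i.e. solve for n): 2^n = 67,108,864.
26

67,108,864 = 1,024 × 1,024 × 64 = 2^10 × 2^10 × 2^6 = 2^26, so n = 26.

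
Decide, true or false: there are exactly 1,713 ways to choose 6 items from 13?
False

Working:
C(13,6) = 1,716 ≠ 1713.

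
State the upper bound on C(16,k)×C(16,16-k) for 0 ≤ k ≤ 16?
165,636,900

Explanation: C(16,k)·C(16,16-k) = C(16,k)², maximised at the centre k = 8: C(16,8)² = 165,636,900.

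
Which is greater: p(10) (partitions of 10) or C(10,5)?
Pentagonal recurrence p(n) = p(n−1) + p(n−2) − p(n−5) − p(n−7) + …: p(10) = p(9) + p(8) − p(5) − p(3) = 30 + 22 − 7 − 3 = 42; C(10,5) = 252.
Final answer: C(10,5)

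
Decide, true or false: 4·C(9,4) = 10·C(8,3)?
False

Reasoning: Absorption identity k·C(n,k) = n·C(n-1,k-1). LHS = 4·126 = 504; RHS = 10·56 = 560.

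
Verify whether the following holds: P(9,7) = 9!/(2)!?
Permutation formula P(n,k) = n!/(n-k)!: 9!/2! = 362,880/2 = 181,440 = P(9,7). The statement holds.

Answer: True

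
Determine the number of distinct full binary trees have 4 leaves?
5

Working:
Using the Catalan number formula: C_n = C(2n, n) / (n+1)
C_3 = C(6, 3) / (3+1)
     = 20 / 4
     = 5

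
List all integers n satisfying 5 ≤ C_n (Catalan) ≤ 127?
C_2=2; C_3=5; C_4=14; C_5=42; C_6=132. So valid n = 3, 4, 5.
Final answer: 3, 4, 5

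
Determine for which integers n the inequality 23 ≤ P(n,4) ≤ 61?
4

Explanation: P(3,4)=0; P(4,4)=24; P(5,4)=120. So valid n = 4.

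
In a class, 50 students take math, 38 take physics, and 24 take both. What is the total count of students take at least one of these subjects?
64

Explanation: |A∪B| = |A|+|B|-|A∩B| = 50+38-24 = 64.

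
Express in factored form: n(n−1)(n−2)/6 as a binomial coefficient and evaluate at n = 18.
C(n,3); C(18,3) = 816

Reasoning: n(n−1)(n−2)/6 = n!/(3!(n−3)!) = C(n,3). At n = 18: C(18,3) = 816.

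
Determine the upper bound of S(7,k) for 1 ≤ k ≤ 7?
350

Reasoning: Row S(7,k) for k = 1..7 (via S(n,k) = k·S(n−1,k) + S(n−1,k−1)): 1, 63, 301, 350, 140, 21, 1. The row is unimodal; maximum at k = 4: 350.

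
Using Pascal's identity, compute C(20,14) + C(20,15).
54,264

Reasoning: C(20,14) + C(20,15) = C(21,15) = 54,264.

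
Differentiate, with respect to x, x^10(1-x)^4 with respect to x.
Product rule: 10x^{9}(1-x)^{4} + x^10·(-4)(1-x)^{3}.

Answer: 10x^9(1-x)^4 - 4x^10(1-x)^3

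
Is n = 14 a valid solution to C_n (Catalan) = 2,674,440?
C_14 = C(28,14)/(14+1) = 40,116,600/15 = 2,674,440, which equals 2,674,440.

Answer: Yes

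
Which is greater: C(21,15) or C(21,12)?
C(21,12)

Explanation: C(21,15)=54,264, C(21,12)=293,930.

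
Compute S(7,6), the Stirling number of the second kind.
21

Using the Stirling recurrence: S(n,k) = k·S(n-1,k) + S(n-1,k-1)
S(7,6) = 6·S(6,6) + S(6,5)
         = 6·1 + 15
         = 6 + 15
         = 21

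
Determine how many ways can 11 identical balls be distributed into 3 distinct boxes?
78

Reasoning: C(11+3-1, 3-1) = C(13, 2) = 78.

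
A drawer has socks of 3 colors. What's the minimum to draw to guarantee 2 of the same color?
Worst case: 1 of each = 3. One more: 4.

Answer: 4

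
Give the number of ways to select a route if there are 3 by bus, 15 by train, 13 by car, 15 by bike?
By the addition principle: 3 + 15 + 13 + 15 = 46.

Answer: 46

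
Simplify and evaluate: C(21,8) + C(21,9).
497,420

Explanation: By Pascal's identity: C(22,9) = 497,420.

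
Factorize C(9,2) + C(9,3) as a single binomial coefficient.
C(10,3)

Working:
By Pascal's identity: C(9,2) + C(9,3) = C(10,3) = 120.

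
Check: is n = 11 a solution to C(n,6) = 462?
Yes

C(11,6) = 11·10·9·8·7·6/6! = 332,640/720 = 462, which equals 462.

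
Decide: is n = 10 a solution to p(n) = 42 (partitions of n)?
Yes

Pentagonal recurrence p(n) = p(n−1) + p(n−2) − p(n−5) − p(n−7) + …: p(10) = p(9) + p(8) − p(5) − p(3) = 30 + 22 − 7 − 3 = 42, which equals 42.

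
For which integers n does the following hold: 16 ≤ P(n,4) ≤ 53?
4

P(3,4)=0; P(4,4)=24; P(5,4)=120. So valid n = 4.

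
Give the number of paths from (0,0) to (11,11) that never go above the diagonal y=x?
58,786

Counted by the Catalan number C_11: C_11 = C(22,11)/(11+1) = 705,432/12 = 58,786.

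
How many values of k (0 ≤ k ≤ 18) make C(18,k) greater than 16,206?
7

Explanation: Row 18 is unimodal and symmetric about k=18/2. C(18,5)=8,568 ≤ 16,206; C(18,6)=18,564 > 16,206; by symmetry C(18,k) > 16,206 for k = 6..12. That's 12 - 6 + 1 = 7 values.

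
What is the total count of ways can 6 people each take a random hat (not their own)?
265

Working:
Using D(n) = (n-1)[D(n-1) + D(n-2)]:
D(6) = (6-1) × [D(5) + D(4)]
      = 5 × [44 + 9]
      = 5 × 53
      = 265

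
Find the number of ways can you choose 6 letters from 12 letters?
C(12,6) = 12! / (6! × (12-6)!)
         = 12! / (6! × 6!)
         = 924
Final answer: 924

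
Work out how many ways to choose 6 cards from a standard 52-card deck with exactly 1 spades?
7,484,841

Working:
13 spades and 39 non-spades: C(13,1) × C(39,5) = 13 × 575757 = 7,484,841.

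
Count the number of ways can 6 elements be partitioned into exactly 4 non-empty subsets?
65

Reasoning: This equals S(6,4), the Stirling number of the 2nd kind.
Using the Stirling recurrence: S(n,k) = k·S(n-1,k) + S(n-1,k-1)
S(6,4) = 4·S(5,4) + S(5,3)
         = 4·10 + 25
         = 40 + 25
         = 65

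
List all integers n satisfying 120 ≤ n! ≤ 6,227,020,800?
n! is strictly increasing; 5! = 120 and 13! = 6,227,020,800, so valid n = 5, 6, 7, 8, 9, 10, 11, 12, 13.
Final answer: 5, 6, 7, 8, 9, 10, 11, 12, 13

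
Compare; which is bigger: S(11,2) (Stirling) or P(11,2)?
S(11,2) = 2·S(10,2) + S(10,1) = 2·511 + 1 = 1,023; P(11,2) = 110.
Final answer: S(11,2)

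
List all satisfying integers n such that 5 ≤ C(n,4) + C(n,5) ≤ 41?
C(4,4)+C(4,5)=1; C(5,4)+C(5,5)=6; C(6,4)+C(6,5)=21; C(7,4)+C(7,5)=56. So valid n = 5, 6.

Answer: 5, 6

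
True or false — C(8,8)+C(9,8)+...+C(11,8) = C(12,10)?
Hockey stick identity gives Σ = C(12,9) = 220; RHS C(12,10) = 66.

Answer: False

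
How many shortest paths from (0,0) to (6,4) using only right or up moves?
Choose 6 rights from 10 moves: C(10,6) = 210.
Final answer: 210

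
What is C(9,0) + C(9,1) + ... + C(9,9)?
512

Solution: Sum of binomial coefficients = 2^9 = 512.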